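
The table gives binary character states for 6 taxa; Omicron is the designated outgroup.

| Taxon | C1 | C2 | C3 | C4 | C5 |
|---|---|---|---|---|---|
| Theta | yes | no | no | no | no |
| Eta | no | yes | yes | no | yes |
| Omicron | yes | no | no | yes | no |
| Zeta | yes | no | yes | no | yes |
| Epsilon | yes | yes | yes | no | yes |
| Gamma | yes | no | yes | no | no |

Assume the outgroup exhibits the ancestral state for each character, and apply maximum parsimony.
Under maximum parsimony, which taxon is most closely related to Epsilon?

Eta

Character polarity is set by the outgroup: the derived state is whichever differs from the outgroup's state, so for C1, C4 the derived state is 'no', and for the remaining characters it is 'yes'.
C1 (derived state 'no') is unique to Eta (autapomorphy; uninformative for grouping).
Only Epsilon and Eta show the derived state 'yes' for C2, supporting them as a clade.
C3: derived state 'yes' in Epsilon, Eta, Gamma, and Zeta only — synapomorphy for {Epsilon, Eta, Gamma, Zeta}.
C4 (derived state 'no') is shared by all ingroup taxa — unites the whole ingroup.
C5 (derived state 'yes') is shared by Epsilon, Eta, and Zeta — a synapomorphy uniting that clade.
Most parsimonious ingroup topology: ((((Epsilon,Eta),Zeta),Gamma),Theta).
Epsilon and Eta form a cherry on this tree, so they are sister taxa.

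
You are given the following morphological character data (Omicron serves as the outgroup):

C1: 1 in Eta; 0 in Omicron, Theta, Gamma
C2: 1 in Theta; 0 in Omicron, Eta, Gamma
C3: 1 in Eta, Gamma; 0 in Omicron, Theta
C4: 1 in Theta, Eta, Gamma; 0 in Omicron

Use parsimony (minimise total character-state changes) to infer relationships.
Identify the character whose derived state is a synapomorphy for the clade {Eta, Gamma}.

The outgroup has state '0' for every character, so '1' is the derived state throughout.
C1 (derived state '1') is unique to Eta (autapomorphy; uninformative for grouping).
C2: derived state '1' in Theta only — an autapomorphy, so it tells us nothing about relationships among taxa.
C3 (derived state '1') is shared by Eta and Gamma — a synapomorphy uniting that clade.
All ingroup taxa share the derived state '1' for C4; it defines the ingroup but does not resolve relationships within it.
Most parsimonious ingroup topology: (Theta,(Eta,Gamma)).
The clade {Eta, Gamma} is supported by C3: its derived state '1' occurs in exactly those taxa and in no other taxon (including the outgroup).

C3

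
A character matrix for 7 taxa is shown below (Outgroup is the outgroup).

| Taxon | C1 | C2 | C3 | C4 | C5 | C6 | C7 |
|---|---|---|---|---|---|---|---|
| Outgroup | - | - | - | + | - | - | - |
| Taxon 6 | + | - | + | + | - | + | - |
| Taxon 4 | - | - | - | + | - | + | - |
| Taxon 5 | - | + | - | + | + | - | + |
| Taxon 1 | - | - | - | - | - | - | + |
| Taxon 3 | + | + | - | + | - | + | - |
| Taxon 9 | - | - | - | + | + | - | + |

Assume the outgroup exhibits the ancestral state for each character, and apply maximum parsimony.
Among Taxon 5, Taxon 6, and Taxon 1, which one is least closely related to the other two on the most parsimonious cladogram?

Character polarity is set by the outgroup: the derived state is whichever differs from the outgroup's state, so for C4 the derived state is '-', and for the remaining characters it is '+'.
C1 (derived state '+') is shared by Taxon 3 and Taxon 6 — a synapomorphy uniting that clade.
C2 (state '+') occurs in Taxon 3 and Taxon 5 but conflicts with the nesting implied by the other characters — most parsimoniously interpreted as homoplasy.
C3: derived state '+' in Taxon 6 only — an autapomorphy, so it tells us nothing about relationships among taxa.
C4 (derived state '-') is unique to Taxon 1 (autapomorphy; uninformative for grouping).
C5: derived state '+' in Taxon 5 and Taxon 9 only — synapomorphy for {Taxon 5, Taxon 9}.
Only Taxon 3, Taxon 4, and Taxon 6 show the derived state '+' for C6, supporting them as a clade.
C7 (derived state '+') is shared by Taxon 1, Taxon 5, and Taxon 9 — a synapomorphy uniting that clade.
Most parsimonious ingroup topology: (((Taxon 6,Taxon 3),Taxon 4),((Taxon 5,Taxon 9),Taxon 1)).
Taxon 1 and Taxon 5 share a more recent common ancestor with each other than either does with Taxon 6, so Taxon 6 is the least closely related of the three.

Taxon 6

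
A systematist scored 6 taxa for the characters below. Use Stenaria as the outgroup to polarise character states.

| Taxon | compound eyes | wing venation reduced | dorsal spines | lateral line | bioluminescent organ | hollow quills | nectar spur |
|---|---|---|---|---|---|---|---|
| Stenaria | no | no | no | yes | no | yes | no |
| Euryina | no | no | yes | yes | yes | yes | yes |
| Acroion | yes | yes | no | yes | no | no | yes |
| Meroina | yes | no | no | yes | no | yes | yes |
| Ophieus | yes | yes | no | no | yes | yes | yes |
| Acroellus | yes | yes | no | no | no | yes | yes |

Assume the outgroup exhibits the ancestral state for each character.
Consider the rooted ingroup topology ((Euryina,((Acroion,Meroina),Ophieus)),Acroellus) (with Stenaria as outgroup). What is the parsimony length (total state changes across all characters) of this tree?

12

Map each character onto ((Euryina,((Acroion,Meroina),Ophieus)),Acroellus) (rooted by Stenaria) and count the minimum state changes it requires (Fitch parsimony):
compound eyes: 2; wing venation reduced: 3; dorsal spines: 1; lateral line: 2; bioluminescent organ: 2; hollow quills: 1; nectar spur: 1.
Total tree length = 12.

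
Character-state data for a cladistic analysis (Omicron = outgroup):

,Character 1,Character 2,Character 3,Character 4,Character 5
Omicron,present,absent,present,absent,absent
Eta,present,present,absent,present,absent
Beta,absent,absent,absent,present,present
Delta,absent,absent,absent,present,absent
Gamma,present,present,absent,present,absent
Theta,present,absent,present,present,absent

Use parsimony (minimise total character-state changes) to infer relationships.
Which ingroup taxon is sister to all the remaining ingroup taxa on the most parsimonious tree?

Theta

Character polarity is set by the outgroup: the derived state is whichever differs from the outgroup's state, so for Character 1, Character 3 the derived state is 'absent', and for the remaining characters it is 'present'.
Character 1: derived state 'absent' in Beta and Delta only — synapomorphy for {Beta, Delta}.
Only Eta and Gamma show the derived state 'present' for Character 2, supporting them as a clade.
Character 3: derived state 'absent' in Beta, Delta, Eta, and Gamma only — synapomorphy for {Beta, Delta, Eta, Gamma}.
Character 4 (derived state 'present') is shared by all ingroup taxa — unites the whole ingroup.
Character 5: derived state 'present' in Beta only — an autapomorphy, so it tells us nothing about relationships among taxa.
Most parsimonious ingroup topology: (((Eta,Gamma),(Beta,Delta)),Theta).
Theta is sister to the clade containing all other ingroup taxa, so it is the earliest-diverging (most basal) ingroup lineage.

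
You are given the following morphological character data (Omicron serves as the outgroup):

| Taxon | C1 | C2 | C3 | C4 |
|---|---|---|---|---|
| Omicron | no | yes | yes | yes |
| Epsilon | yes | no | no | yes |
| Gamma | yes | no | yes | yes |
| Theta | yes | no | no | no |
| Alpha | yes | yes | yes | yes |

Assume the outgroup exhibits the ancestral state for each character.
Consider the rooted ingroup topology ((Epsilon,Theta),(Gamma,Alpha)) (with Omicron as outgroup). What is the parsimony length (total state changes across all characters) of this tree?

5

Map each character onto ((Epsilon,Theta),(Gamma,Alpha)) (rooted by Omicron) and count the minimum state changes it requires (Fitch parsimony):
C1: 1; C2: 2; C3: 1; C4: 1.
Total tree length = 5.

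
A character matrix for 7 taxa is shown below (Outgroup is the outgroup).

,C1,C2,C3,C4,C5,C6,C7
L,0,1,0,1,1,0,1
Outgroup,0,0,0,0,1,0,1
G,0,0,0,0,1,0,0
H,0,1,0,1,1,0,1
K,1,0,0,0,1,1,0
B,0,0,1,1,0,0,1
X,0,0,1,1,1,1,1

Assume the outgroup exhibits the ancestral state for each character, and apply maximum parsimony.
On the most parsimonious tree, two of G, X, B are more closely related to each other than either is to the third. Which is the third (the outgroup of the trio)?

G

Character polarity is set by the outgroup: the derived state is whichever differs from the outgroup's state, so for C5, C7 the derived state is '0', and for the remaining characters it is '1'.
C1 (derived state '1') is unique to K (autapomorphy; uninformative for grouping).
C2: derived state '1' in H and L only — synapomorphy for {H, L}.
Only B and X show the derived state '1' for C3, supporting them as a clade.
C4 (derived state '1') is shared by B, H, L, and X — a synapomorphy uniting that clade.
C5 (derived state '0') is unique to B (autapomorphy; uninformative for grouping).
C6 (state '1') occurs in K and X but conflicts with the nesting implied by the other characters — most parsimoniously interpreted as homoplasy.
C7: derived state '0' in G and K only — synapomorphy for {G, K}.
Most parsimonious ingroup topology: ((G,K),((L,H),(B,X))).
X and B share a more recent common ancestor with each other than either does with G, so G is the least closely related of the three.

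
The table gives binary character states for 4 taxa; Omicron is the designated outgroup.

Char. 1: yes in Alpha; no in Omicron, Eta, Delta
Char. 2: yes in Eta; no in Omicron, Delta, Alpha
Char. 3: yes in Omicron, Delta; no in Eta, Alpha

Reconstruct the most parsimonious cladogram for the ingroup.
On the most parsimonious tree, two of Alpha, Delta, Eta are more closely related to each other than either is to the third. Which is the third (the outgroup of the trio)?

Character polarity is set by the outgroup: the derived state is whichever differs from the outgroup's state, so for Char. 3 the derived state is 'no', and for the remaining characters it is 'yes'.
Char. 1: derived state 'yes' in Alpha only — an autapomorphy, so it tells us nothing about relationships among taxa.
Char. 2 (derived state 'yes') is unique to Eta (autapomorphy; uninformative for grouping).
Char. 3 (derived state 'no') is shared by Alpha and Eta — a synapomorphy uniting that clade.
Most parsimonious ingroup topology: ((Eta,Alpha),Delta).
Eta and Alpha share a more recent common ancestor with each other than either does with Delta, so Delta is the least closely related of the three.

Delta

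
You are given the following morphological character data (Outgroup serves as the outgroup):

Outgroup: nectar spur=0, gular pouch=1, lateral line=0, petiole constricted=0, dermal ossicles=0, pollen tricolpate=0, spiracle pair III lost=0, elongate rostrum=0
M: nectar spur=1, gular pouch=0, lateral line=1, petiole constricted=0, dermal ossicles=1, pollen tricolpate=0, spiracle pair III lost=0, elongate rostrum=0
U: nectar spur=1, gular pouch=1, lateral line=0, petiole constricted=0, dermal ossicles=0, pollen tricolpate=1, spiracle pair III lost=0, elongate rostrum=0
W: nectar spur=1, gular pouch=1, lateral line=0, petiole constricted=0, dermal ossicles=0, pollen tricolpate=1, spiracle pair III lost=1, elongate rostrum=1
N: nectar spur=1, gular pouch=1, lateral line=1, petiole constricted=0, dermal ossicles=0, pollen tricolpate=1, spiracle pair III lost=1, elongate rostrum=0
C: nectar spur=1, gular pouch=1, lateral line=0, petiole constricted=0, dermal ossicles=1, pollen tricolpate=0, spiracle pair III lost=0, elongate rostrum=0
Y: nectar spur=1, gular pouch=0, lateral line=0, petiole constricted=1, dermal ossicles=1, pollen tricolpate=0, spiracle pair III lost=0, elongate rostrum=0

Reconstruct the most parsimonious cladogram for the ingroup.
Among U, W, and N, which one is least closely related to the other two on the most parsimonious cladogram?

U

Character polarity is set by the outgroup: the derived state is whichever differs from the outgroup's state, so for gular pouch the derived state is '0', and for the remaining characters it is '1'.
All ingroup taxa share the derived state '1' for nectar spur; it defines the ingroup but does not resolve relationships within it.
gular pouch: derived state '0' in M and Y only — synapomorphy for {M, Y}.
lateral line (state '1') occurs in M and N but conflicts with the nesting implied by the other characters — most parsimoniously interpreted as homoplasy.
petiole constricted (derived state '1') is unique to Y (autapomorphy; uninformative for grouping).
Only C, M, and Y show the derived state '1' for dermal ossicles, supporting them as a clade.
pollen tricolpate (derived state '1') is shared by N, U, and W — a synapomorphy uniting that clade.
spiracle pair III lost: derived state '1' in N and W only — synapomorphy for {N, W}.
elongate rostrum: derived state '1' in W only — an autapomorphy, so it tells us nothing about relationships among taxa.
Most parsimonious ingroup topology: (((M,Y),C),(U,(W,N))).
N and W share a more recent common ancestor with each other than either does with U, so U is the least closely related of the three.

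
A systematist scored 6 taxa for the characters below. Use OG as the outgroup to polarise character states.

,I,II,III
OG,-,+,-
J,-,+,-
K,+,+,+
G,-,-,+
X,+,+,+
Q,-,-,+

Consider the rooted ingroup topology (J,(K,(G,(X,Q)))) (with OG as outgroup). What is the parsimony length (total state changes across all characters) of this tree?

5

Map each character onto (J,(K,(G,(X,Q)))) (rooted by OG) and count the minimum state changes it requires (Fitch parsimony):
I: 2; II: 2; III: 1.
Total tree length = 5.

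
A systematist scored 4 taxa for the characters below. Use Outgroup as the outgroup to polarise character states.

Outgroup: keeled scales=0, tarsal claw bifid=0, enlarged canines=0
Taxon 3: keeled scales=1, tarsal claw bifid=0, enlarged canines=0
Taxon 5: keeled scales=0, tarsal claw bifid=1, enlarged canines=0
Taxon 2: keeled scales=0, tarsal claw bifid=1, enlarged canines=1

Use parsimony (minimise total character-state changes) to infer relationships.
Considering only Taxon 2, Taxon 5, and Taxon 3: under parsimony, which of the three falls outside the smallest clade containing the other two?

Taxon 3

The outgroup has state '0' for every character, so '1' is the derived state throughout.
keeled scales: derived state '1' in Taxon 3 only — an autapomorphy, so it tells us nothing about relationships among taxa.
tarsal claw bifid: derived state '1' in Taxon 2 and Taxon 5 only — synapomorphy for {Taxon 2, Taxon 5}.
enlarged canines (derived state '1') is unique to Taxon 2 (autapomorphy; uninformative for grouping).
Most parsimonious ingroup topology: (Taxon 3,(Taxon 5,Taxon 2)).
Taxon 2 and Taxon 5 share a more recent common ancestor with each other than either does with Taxon 3, so Taxon 3 is the least closely related of the three.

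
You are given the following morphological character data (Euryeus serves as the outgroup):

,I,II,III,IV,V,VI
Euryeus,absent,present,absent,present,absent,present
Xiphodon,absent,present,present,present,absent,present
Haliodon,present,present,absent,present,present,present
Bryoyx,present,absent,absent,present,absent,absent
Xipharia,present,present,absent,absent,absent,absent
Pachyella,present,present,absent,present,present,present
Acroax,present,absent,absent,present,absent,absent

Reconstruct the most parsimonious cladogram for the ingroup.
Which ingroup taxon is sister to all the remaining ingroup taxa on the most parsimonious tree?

Xiphodon

Character polarity is set by the outgroup: the derived state is whichever differs from the outgroup's state, so for II, IV, VI the derived state is 'absent', and for the remaining characters it is 'present'.
I: derived state 'present' in Acroax, Bryoyx, Haliodon, Pachyella, and Xipharia only — synapomorphy for {Acroax, Bryoyx, Haliodon, Pachyella, Xipharia}.
II: derived state 'absent' in Acroax and Bryoyx only — synapomorphy for {Acroax, Bryoyx}.
III: derived state 'present' in Xiphodon only — an autapomorphy, so it tells us nothing about relationships among taxa.
IV (derived state 'absent') is unique to Xipharia (autapomorphy; uninformative for grouping).
V (derived state 'present') is shared by Haliodon and Pachyella — a synapomorphy uniting that clade.
VI (derived state 'absent') is shared by Acroax, Bryoyx, and Xipharia — a synapomorphy uniting that clade.
Most parsimonious ingroup topology: (((Xipharia,(Bryoyx,Acroax)),(Pachyella,Haliodon)),Xiphodon).
Xiphodon is sister to the clade containing all other ingroup taxa, so it is the earliest-diverging (most basal) ingroup lineage.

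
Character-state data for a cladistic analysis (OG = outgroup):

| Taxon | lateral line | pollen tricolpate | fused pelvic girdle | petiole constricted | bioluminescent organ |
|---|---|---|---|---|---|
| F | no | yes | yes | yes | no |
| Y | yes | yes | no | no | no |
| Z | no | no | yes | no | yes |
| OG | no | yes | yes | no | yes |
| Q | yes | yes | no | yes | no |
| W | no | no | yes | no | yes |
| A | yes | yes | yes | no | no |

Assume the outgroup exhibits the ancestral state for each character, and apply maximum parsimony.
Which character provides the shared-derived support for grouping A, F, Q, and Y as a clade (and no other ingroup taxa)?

Character polarity is set by the outgroup: the derived state is whichever differs from the outgroup's state, so for pollen tricolpate, fused pelvic girdle, bioluminescent organ the derived state is 'no', and for the remaining characters it is 'yes'.
lateral line (derived state 'yes') is shared by A, Q, and Y — a synapomorphy uniting that clade.
Only W and Z show the derived state 'no' for pollen tricolpate, supporting them as a clade.
Only Q and Y show the derived state 'no' for fused pelvic girdle, supporting them as a clade.
petiole constricted (state 'yes') occurs in F and Q but conflicts with the nesting implied by the other characters — most parsimoniously interpreted as homoplasy.
Only A, F, Q, and Y show the derived state 'no' for bioluminescent organ, supporting them as a clade.
Most parsimonious ingroup topology: ((Z,W),(((Q,Y),A),F)).
The clade {A, F, Q, Y} is supported by bioluminescent organ: its derived state 'no' occurs in exactly those taxa and in no other taxon (including the outgroup).

bioluminescent organ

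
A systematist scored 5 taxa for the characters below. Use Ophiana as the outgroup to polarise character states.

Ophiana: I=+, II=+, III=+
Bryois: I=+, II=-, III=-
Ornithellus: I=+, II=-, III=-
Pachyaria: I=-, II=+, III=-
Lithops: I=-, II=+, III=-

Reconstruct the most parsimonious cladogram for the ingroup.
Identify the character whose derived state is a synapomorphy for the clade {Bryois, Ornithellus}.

The outgroup has state '+' for every character, so '-' is the derived state throughout.
Only Lithops and Pachyaria show the derived state '-' for I, supporting them as a clade.
Only Bryois and Ornithellus show the derived state '-' for II, supporting them as a clade.
All ingroup taxa share the derived state '-' for III; it defines the ingroup but does not resolve relationships within it.
Most parsimonious ingroup topology: ((Bryois,Ornithellus),(Pachyaria,Lithops)).
The clade {Bryois, Ornithellus} is supported by II: its derived state '-' occurs in exactly those taxa and in no other taxon (including the outgroup).

II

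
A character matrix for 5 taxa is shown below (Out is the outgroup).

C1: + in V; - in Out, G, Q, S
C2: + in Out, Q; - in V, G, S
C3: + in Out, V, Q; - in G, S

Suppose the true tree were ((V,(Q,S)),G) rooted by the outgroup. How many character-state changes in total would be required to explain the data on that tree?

5

Map each character onto ((V,(Q,S)),G) (rooted by Out) and count the minimum state changes it requires (Fitch parsimony):
C1: 1; C2: 2; C3: 2.
Total tree length = 5.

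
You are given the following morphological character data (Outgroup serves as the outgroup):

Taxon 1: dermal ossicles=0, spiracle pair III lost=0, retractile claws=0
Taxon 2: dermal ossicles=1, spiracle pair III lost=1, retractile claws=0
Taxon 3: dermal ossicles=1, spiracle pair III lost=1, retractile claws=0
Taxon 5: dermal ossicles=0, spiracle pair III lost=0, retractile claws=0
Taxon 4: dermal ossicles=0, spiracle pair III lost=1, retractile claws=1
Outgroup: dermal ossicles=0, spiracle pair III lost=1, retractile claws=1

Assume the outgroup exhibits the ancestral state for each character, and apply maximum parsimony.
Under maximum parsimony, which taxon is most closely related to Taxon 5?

Character polarity is set by the outgroup: the derived state is whichever differs from the outgroup's state, so for spiracle pair III lost, retractile claws the derived state is '0', and for the remaining characters it is '1'.
dermal ossicles: derived state '1' in Taxon 2 and Taxon 3 only — synapomorphy for {Taxon 2, Taxon 3}.
Only Taxon 1 and Taxon 5 show the derived state '0' for spiracle pair III lost, supporting them as a clade.
Only Taxon 1, Taxon 2, Taxon 3, and Taxon 5 show the derived state '0' for retractile claws, supporting them as a clade.
Most parsimonious ingroup topology: (((Taxon 3,Taxon 2),(Taxon 5,Taxon 1)),Taxon 4).
Taxon 5 and Taxon 1 form a cherry on this tree, so they are sister taxa.

Taxon 1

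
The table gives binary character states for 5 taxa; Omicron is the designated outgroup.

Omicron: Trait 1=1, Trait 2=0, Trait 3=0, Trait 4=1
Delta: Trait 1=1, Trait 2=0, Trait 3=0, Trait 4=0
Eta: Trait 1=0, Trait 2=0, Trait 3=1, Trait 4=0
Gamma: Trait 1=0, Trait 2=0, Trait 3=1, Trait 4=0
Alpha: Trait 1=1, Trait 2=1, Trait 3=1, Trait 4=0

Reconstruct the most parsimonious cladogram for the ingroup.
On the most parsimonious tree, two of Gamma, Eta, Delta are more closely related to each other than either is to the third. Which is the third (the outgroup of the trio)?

Character polarity is set by the outgroup: the derived state is whichever differs from the outgroup's state, so for Trait 1, Trait 4 the derived state is '0', and for the remaining characters it is '1'.
Trait 1 (derived state '0') is shared by Eta and Gamma — a synapomorphy uniting that clade.
Trait 2 (derived state '1') is unique to Alpha (autapomorphy; uninformative for grouping).
Trait 3 (derived state '1') is shared by Alpha, Eta, and Gamma — a synapomorphy uniting that clade.
All ingroup taxa share the derived state '0' for Trait 4; it defines the ingroup but does not resolve relationships within it.
Most parsimonious ingroup topology: (Delta,((Eta,Gamma),Alpha)).
Gamma and Eta share a more recent common ancestor with each other than either does with Delta, so Delta is the least closely related of the three.

Delta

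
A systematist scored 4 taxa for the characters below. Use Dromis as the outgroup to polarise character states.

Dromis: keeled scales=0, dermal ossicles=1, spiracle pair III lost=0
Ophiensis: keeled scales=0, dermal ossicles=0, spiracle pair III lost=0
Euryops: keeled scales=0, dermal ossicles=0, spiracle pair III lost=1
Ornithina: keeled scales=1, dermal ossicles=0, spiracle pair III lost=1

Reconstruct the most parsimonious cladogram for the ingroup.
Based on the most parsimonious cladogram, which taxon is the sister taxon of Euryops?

Ornithina

Character polarity is set by the outgroup: the derived state is whichever differs from the outgroup's state, so for dermal ossicles the derived state is '0', and for the remaining characters it is '1'.
keeled scales: derived state '1' in Ornithina only — an autapomorphy, so it tells us nothing about relationships among taxa.
dermal ossicles (derived state '0') is shared by all ingroup taxa — unites the whole ingroup.
spiracle pair III lost: derived state '1' in Euryops and Ornithina only — synapomorphy for {Euryops, Ornithina}.
Most parsimonious ingroup topology: (Ophiensis,(Euryops,Ornithina)).
Euryops and Ornithina form a cherry on this tree, so they are sister taxa.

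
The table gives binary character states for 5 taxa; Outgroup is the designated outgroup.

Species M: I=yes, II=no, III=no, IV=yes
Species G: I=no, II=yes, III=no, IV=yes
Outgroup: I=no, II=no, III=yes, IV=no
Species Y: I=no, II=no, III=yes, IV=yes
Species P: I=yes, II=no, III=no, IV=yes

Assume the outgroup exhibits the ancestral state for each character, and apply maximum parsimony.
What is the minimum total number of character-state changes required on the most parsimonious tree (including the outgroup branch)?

Character polarity is set by the outgroup: the derived state is whichever differs from the outgroup's state, so for III the derived state is 'no', and for the remaining characters it is 'yes'.
I (derived state 'yes') is shared by Species M and Species P — a synapomorphy uniting that clade.
II: derived state 'yes' in Species G only — an autapomorphy, so it tells us nothing about relationships among taxa.
III (derived state 'no') is shared by Species G, Species M, and Species P — a synapomorphy uniting that clade.
IV (derived state 'yes') is shared by all ingroup taxa — unites the whole ingroup.
Most parsimonious ingroup topology: ((Species G,(Species P,Species M)),Species Y).
Changes per character on this tree: I: 1; II: 1; III: 1; IV: 1.
Total = 4.

4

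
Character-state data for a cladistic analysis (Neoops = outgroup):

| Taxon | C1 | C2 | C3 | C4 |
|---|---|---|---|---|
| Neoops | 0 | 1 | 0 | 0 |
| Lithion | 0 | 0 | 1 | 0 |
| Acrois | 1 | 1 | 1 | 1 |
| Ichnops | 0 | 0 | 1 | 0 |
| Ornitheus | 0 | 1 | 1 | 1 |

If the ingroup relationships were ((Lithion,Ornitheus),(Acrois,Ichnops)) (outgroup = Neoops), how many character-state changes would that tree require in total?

6

Map each character onto ((Lithion,Ornitheus),(Acrois,Ichnops)) (rooted by Neoops) and count the minimum state changes it requires (Fitch parsimony):
C1: 1; C2: 2; C3: 1; C4: 2.
Total tree length = 6.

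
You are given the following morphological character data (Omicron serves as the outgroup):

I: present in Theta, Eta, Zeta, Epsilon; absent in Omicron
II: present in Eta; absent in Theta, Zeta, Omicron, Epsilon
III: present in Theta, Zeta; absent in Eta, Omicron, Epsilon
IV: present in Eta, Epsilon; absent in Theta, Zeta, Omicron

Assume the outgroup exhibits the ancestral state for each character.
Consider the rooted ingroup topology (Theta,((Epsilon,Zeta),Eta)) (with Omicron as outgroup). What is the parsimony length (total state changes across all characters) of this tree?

Map each character onto (Theta,((Epsilon,Zeta),Eta)) (rooted by Omicron) and count the minimum state changes it requires (Fitch parsimony):
I: 1; II: 1; III: 2; IV: 2.
Total tree length = 6.

6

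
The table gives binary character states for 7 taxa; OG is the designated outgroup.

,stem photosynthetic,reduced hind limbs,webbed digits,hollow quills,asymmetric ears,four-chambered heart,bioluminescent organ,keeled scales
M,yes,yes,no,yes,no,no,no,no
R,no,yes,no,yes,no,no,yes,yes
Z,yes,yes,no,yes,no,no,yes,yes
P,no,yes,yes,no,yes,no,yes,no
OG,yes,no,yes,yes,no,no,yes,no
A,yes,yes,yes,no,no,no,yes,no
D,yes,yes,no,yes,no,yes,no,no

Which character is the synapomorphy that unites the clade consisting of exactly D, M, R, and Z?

Character polarity is set by the outgroup: the derived state is whichever differs from the outgroup's state, so for stem photosynthetic, webbed digits, hollow quills, bioluminescent organ the derived state is 'no', and for the remaining characters it is 'yes'.
stem photosynthetic (state 'no') occurs in P and R but conflicts with the nesting implied by the other characters — most parsimoniously interpreted as homoplasy.
All ingroup taxa share the derived state 'yes' for reduced hind limbs; it defines the ingroup but does not resolve relationships within it.
webbed digits: derived state 'no' in D, M, R, and Z only — synapomorphy for {D, M, R, Z}.
hollow quills (derived state 'no') is shared by A and P — a synapomorphy uniting that clade.
asymmetric ears: derived state 'yes' in P only — an autapomorphy, so it tells us nothing about relationships among taxa.
four-chambered heart (derived state 'yes') is unique to D (autapomorphy; uninformative for grouping).
Only D and M show the derived state 'no' for bioluminescent organ, supporting them as a clade.
keeled scales (derived state 'yes') is shared by R and Z — a synapomorphy uniting that clade.
Most parsimonious ingroup topology: (((R,Z),(M,D)),(A,P)).
The clade {D, M, R, Z} is supported by webbed digits: its derived state 'no' occurs in exactly those taxa and in no other taxon (including the outgroup).

webbed digits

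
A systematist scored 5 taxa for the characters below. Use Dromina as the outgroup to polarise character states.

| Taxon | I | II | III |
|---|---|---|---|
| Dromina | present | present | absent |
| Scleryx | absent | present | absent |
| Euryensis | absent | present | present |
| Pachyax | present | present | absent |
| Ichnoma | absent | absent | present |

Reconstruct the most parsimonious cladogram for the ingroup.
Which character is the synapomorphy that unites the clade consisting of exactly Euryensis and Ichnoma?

III

Character polarity is set by the outgroup: the derived state is whichever differs from the outgroup's state, so for I, II the derived state is 'absent', and for the remaining characters it is 'present'.
I: derived state 'absent' in Euryensis, Ichnoma, and Scleryx only — synapomorphy for {Euryensis, Ichnoma, Scleryx}.
II: derived state 'absent' in Ichnoma only — an autapomorphy, so it tells us nothing about relationships among taxa.
Only Euryensis and Ichnoma show the derived state 'present' for III, supporting them as a clade.
Most parsimonious ingroup topology: ((Scleryx,(Euryensis,Ichnoma)),Pachyax).
The clade {Euryensis, Ichnoma} is supported by III: its derived state 'present' occurs in exactly those taxa and in no other taxon (including the outgroup).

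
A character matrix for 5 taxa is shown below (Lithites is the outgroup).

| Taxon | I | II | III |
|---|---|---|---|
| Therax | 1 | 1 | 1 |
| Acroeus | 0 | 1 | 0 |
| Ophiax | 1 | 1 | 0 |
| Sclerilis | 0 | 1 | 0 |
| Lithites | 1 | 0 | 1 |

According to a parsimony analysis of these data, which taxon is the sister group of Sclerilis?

Acroeus

Character polarity is set by the outgroup: the derived state is whichever differs from the outgroup's state, so for I, III the derived state is '0', and for the remaining characters it is '1'.
Only Acroeus and Sclerilis show the derived state '0' for I, supporting them as a clade.
All ingroup taxa share the derived state '1' for II; it defines the ingroup but does not resolve relationships within it.
III (derived state '0') is shared by Acroeus, Ophiax, and Sclerilis — a synapomorphy uniting that clade.
Most parsimonious ingroup topology: ((Ophiax,(Acroeus,Sclerilis)),Therax).
Sclerilis and Acroeus form a cherry on this tree, so they are sister taxa.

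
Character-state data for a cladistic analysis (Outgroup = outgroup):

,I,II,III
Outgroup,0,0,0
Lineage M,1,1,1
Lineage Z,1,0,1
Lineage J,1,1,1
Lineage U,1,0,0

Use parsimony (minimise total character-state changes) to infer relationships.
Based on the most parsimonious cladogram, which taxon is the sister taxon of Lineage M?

The outgroup has state '0' for every character, so '1' is the derived state throughout.
All ingroup taxa share the derived state '1' for I; it defines the ingroup but does not resolve relationships within it.
II (derived state '1') is shared by Lineage J and Lineage M — a synapomorphy uniting that clade.
III (derived state '1') is shared by Lineage J, Lineage M, and Lineage Z — a synapomorphy uniting that clade.
Most parsimonious ingroup topology: (((Lineage M,Lineage J),Lineage Z),Lineage U).
Lineage M and Lineage J form a cherry on this tree, so they are sister taxa.

Lineage J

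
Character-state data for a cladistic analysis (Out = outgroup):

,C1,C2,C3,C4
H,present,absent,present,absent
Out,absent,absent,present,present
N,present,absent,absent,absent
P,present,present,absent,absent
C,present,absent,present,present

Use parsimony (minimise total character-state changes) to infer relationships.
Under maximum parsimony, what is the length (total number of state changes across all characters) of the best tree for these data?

Character polarity is set by the outgroup: the derived state is whichever differs from the outgroup's state, so for C3, C4 the derived state is 'absent', and for the remaining characters it is 'present'.
C1 (derived state 'present') is shared by all ingroup taxa — unites the whole ingroup.
C2 (derived state 'present') is unique to P (autapomorphy; uninformative for grouping).
Only N and P show the derived state 'absent' for C3, supporting them as a clade.
Only H, N, and P show the derived state 'absent' for C4, supporting them as a clade.
Most parsimonious ingroup topology: (C,(H,(P,N))).
Changes per character on this tree: C1: 1; C2: 1; C3: 1; C4: 1.
Total = 4.

4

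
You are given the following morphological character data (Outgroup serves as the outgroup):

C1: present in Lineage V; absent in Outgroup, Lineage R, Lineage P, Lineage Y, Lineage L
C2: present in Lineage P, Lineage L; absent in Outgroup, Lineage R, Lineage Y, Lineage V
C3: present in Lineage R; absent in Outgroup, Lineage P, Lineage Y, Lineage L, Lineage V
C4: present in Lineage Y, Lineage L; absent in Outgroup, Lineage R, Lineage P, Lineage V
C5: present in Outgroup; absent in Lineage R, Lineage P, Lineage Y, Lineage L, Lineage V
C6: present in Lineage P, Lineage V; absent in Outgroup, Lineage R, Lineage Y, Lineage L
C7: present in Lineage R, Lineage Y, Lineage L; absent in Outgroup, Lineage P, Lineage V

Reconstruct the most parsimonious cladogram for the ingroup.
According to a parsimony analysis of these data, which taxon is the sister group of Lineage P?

Lineage V

Character polarity is set by the outgroup: the derived state is whichever differs from the outgroup's state, so for C5 the derived state is 'absent', and for the remaining characters it is 'present'.
C1: derived state 'present' in Lineage V only — an autapomorphy, so it tells us nothing about relationships among taxa.
C2 groups Lineage L and Lineage P, which is incompatible with the clades supported by the remaining characters; treating it as convergent (homoplasy) costs fewer steps than any alternative tree.
C3 (derived state 'present') is unique to Lineage R (autapomorphy; uninformative for grouping).
Only Lineage L and Lineage Y show the derived state 'present' for C4, supporting them as a clade.
All ingroup taxa share the derived state 'absent' for C5; it defines the ingroup but does not resolve relationships within it.
C6 (derived state 'present') is shared by Lineage P and Lineage V — a synapomorphy uniting that clade.
C7 (derived state 'present') is shared by Lineage L, Lineage R, and Lineage Y — a synapomorphy uniting that clade.
Most parsimonious ingroup topology: ((Lineage R,(Lineage Y,Lineage L)),(Lineage P,Lineage V)).
Lineage P and Lineage V form a cherry on this tree, so they are sister taxa.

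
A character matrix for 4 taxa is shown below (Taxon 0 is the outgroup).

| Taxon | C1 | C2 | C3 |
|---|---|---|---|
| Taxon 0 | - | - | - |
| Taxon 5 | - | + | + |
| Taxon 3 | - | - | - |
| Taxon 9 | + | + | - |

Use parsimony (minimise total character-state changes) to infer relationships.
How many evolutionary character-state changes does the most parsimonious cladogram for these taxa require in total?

The outgroup has state '-' for every character, so '+' is the derived state throughout.
C1 (derived state '+') is unique to Taxon 9 (autapomorphy; uninformative for grouping).
Only Taxon 5 and Taxon 9 show the derived state '+' for C2, supporting them as a clade.
C3 (derived state '+') is unique to Taxon 5 (autapomorphy; uninformative for grouping).
Most parsimonious ingroup topology: ((Taxon 5,Taxon 9),Taxon 3).
Changes per character on this tree: C1: 1; C2: 1; C3: 1.
Total = 3.

3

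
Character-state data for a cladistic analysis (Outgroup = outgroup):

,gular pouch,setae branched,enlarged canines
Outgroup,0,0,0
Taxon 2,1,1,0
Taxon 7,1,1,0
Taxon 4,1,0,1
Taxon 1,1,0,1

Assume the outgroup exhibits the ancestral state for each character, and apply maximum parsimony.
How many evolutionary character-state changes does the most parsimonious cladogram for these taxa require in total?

3

The outgroup has state '0' for every character, so '1' is the derived state throughout.
All ingroup taxa share the derived state '1' for gular pouch; it defines the ingroup but does not resolve relationships within it.
Only Taxon 2 and Taxon 7 show the derived state '1' for setae branched, supporting them as a clade.
enlarged canines (derived state '1') is shared by Taxon 1 and Taxon 4 — a synapomorphy uniting that clade.
Most parsimonious ingroup topology: ((Taxon 2,Taxon 7),(Taxon 4,Taxon 1)).
Changes per character on this tree: gular pouch: 1; setae branched: 1; enlarged canines: 1.
Total = 3.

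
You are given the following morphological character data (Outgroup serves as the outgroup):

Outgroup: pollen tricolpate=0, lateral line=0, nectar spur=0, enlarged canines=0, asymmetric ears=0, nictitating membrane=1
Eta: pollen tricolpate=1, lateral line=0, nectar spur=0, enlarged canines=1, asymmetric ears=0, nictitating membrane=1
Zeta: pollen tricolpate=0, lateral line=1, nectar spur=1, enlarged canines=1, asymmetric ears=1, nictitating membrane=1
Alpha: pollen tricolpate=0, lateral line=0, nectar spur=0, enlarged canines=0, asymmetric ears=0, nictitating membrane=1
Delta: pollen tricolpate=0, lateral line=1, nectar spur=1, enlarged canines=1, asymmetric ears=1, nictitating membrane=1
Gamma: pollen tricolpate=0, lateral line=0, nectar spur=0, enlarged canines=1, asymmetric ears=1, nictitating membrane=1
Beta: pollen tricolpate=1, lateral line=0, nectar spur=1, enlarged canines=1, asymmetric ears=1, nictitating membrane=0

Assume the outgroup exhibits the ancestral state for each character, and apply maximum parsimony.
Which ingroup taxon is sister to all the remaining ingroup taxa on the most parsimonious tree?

Character polarity is set by the outgroup: the derived state is whichever differs from the outgroup's state, so for nictitating membrane the derived state is '0', and for the remaining characters it is '1'.
pollen tricolpate (state '1') occurs in Beta and Eta but conflicts with the nesting implied by the other characters — most parsimoniously interpreted as homoplasy.
Only Delta and Zeta show the derived state '1' for lateral line, supporting them as a clade.
Only Beta, Delta, and Zeta show the derived state '1' for nectar spur, supporting them as a clade.
Only Beta, Delta, Eta, Gamma, and Zeta show the derived state '1' for enlarged canines, supporting them as a clade.
asymmetric ears (derived state '1') is shared by Beta, Delta, Gamma, and Zeta — a synapomorphy uniting that clade.
nictitating membrane: derived state '0' in Beta only — an autapomorphy, so it tells us nothing about relationships among taxa.
Most parsimonious ingroup topology: ((Eta,(((Zeta,Delta),Beta),Gamma)),Alpha).
Alpha is sister to the clade containing all other ingroup taxa, so it is the earliest-diverging (most basal) ingroup lineage.

Alpha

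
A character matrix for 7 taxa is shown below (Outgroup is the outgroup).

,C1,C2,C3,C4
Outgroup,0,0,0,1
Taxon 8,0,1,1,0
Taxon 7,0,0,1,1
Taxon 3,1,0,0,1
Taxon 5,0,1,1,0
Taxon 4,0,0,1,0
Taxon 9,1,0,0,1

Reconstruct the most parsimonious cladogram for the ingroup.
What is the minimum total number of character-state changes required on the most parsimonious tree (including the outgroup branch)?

Character polarity is set by the outgroup: the derived state is whichever differs from the outgroup's state, so for C4 the derived state is '0', and for the remaining characters it is '1'.
C1 (derived state '1') is shared by Taxon 3 and Taxon 9 — a synapomorphy uniting that clade.
Only Taxon 5 and Taxon 8 show the derived state '1' for C2, supporting them as a clade.
C3: derived state '1' in Taxon 4, Taxon 5, Taxon 7, and Taxon 8 only — synapomorphy for {Taxon 4, Taxon 5, Taxon 7, Taxon 8}.
C4: derived state '0' in Taxon 4, Taxon 5, and Taxon 8 only — synapomorphy for {Taxon 4, Taxon 5, Taxon 8}.
Most parsimonious ingroup topology: ((((Taxon 8,Taxon 5),Taxon 4),Taxon 7),(Taxon 3,Taxon 9)).
Changes per character on this tree: C1: 1; C2: 1; C3: 1; C4: 1.
Total = 4.

4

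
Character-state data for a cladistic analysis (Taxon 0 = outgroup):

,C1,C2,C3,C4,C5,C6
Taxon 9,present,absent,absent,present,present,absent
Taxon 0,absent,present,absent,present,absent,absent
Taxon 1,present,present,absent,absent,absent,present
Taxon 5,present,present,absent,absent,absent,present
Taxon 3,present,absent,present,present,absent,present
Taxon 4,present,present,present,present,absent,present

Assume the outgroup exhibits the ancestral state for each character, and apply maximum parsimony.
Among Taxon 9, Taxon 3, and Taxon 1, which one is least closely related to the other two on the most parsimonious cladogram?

Taxon 9

Character polarity is set by the outgroup: the derived state is whichever differs from the outgroup's state, so for C2, C4 the derived state is 'absent', and for the remaining characters it is 'present'.
C1 (derived state 'present') is shared by all ingroup taxa — unites the whole ingroup.
C2 (state 'absent') occurs in Taxon 3 and Taxon 9 but conflicts with the nesting implied by the other characters — most parsimoniously interpreted as homoplasy.
Only Taxon 3 and Taxon 4 show the derived state 'present' for C3, supporting them as a clade.
Only Taxon 1 and Taxon 5 show the derived state 'absent' for C4, supporting them as a clade.
C5 (derived state 'present') is unique to Taxon 9 (autapomorphy; uninformative for grouping).
C6: derived state 'present' in Taxon 1, Taxon 3, Taxon 4, and Taxon 5 only — synapomorphy for {Taxon 1, Taxon 3, Taxon 4, Taxon 5}.
Most parsimonious ingroup topology: (((Taxon 4,Taxon 3),(Taxon 1,Taxon 5)),Taxon 9).
Taxon 1 and Taxon 3 share a more recent common ancestor with each other than either does with Taxon 9, so Taxon 9 is the least closely related of the three.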